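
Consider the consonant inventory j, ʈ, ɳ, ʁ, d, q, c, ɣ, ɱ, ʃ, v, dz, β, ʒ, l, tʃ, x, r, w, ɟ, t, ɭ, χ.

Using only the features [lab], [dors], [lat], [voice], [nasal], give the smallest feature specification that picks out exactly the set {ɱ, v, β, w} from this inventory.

/ɱ, v, β, w/ are exactly the [+labial] segments in the inventory, so a single feature suffices.

[+lab]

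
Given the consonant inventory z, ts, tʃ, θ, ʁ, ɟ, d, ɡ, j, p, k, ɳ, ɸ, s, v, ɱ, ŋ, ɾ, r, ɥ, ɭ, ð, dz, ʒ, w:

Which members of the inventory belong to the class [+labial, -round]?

p, ɸ, v, ɱ

Eliminate segments failing any feature: /z, ts, tʃ, θ, ʁ, ɟ, d, ɡ, j, k, ɳ, s, ŋ, ɾ, r, ɭ, ð, dz, ʒ/ are [-labial]; /ɥ, w/ are [+round]. The remaining /p, ɸ, v, ɱ/ satisfy [+labial], [-round].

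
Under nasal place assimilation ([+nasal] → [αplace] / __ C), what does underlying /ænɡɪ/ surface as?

In /ænɡɪ/, the nasal /n/ precedes /ɡ/, which is [+dorsal]. The nasal assimilates in place, becoming the [+dorsal] nasal /ŋ/. The surface form is [æŋɡɪ].

[æŋɡɪ]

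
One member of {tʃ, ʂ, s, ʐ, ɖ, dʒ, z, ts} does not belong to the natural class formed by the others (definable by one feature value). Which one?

ɖ

[strident] groups all but one: /ʂ, s, dʒ, z, ts, ʐ, tʃ/ share [+strident] while /ɖ/ (voiced retroflex stop) alone is [−strident]. Removing any other segment would not leave a single-feature class that excludes it.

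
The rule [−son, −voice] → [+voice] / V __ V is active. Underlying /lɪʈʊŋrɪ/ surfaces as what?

[lɪɖʊŋrɪ]

Only /ʈ/ occurs between two vowels (/ɪ/ __ /ʊ/) and matches the structural description. It is a voiceless retroflex stop, so [−son, −voice] holds; changing it to [+voice] with all other features held fixed yields /ɖ/ (voiced retroflex stop). No other segment meets both the structural description and the environment, so the output is [lɪɖʊŋrɪ].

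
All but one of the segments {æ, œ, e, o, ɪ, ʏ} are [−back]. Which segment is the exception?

/æ, œ, ɪ, e, ʏ/ are all [−back]; /o/ (mid back rounded tense vowel) is [+back].

o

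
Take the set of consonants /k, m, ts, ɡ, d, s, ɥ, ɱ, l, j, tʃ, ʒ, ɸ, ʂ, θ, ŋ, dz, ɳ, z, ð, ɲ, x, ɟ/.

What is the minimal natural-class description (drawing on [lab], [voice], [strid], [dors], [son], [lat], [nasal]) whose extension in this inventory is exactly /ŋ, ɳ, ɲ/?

Every target segment is [+nasal], [-labial]; each remaining inventory member fails at least one of these. Each conjunct is needed — [-labial] alone would also admit /k, ts, ɡ, d, …/; [+nasal] alone would also admit /m, ɱ/ — and no other single listed feature has exactly this extension, so two is the minimum.

[+nasal, -lab]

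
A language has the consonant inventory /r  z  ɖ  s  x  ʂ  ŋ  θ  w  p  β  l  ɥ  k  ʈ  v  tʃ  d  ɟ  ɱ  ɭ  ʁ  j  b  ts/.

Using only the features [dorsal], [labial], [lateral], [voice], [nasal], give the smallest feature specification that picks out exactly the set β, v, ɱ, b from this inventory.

The class [+voice], [+labial], [−dorsal] has exactly /β, v, ɱ, b/ as its extension in this inventory. No smaller conjunction from the listed features achieves this: [+labial, −dorsal] alone would also admit /p/; [+voice, −dorsal] alone would also admit /r, z, ɖ, l, …/; [+voice, +labial] alone would also admit /w, ɥ/; and checking the remaining two-feature bundles turns up none with this extension.

[+voice, +labial, −dorsal]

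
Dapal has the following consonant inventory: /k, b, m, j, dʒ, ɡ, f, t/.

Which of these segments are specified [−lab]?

k, j, dʒ, ɡ, t

The feature [labial] marks segments articulated with one or both lips. In this inventory /k, j, dʒ, ɡ, t/ lack that property, so they are [−labial]; /b, m, f/ are [+labial].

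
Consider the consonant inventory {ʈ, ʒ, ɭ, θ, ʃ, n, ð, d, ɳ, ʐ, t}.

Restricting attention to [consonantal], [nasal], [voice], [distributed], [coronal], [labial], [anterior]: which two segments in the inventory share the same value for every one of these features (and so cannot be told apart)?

ʐ, ɭ

On the given features, /ʐ/ and /ɭ/ have an identical profile: [+consonantal], [−nasal], [+voice], [−distributed], [+coronal], [−labial], [−anterior]. No other two segments in the inventory coincide on all 7 features. (They do differ in [sonorant], [lateral] and [strident], which are not among the given features.)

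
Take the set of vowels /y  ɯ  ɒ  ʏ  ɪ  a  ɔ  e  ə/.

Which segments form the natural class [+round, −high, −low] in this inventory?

Eliminate segments failing any feature: /y, ʏ/ are [+high]; /ɯ, ɪ, a, e, ə/ are [−round]; /ɒ/ is [+low]. The remaining /ɔ/ satisfy [+round], [−high], [−low].

ɔ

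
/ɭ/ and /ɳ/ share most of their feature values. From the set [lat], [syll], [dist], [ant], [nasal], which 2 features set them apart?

/ɭ/ is the retroflex lateral approximant and /ɳ/ is the retroflex nasal. Both are [-syllabic], [-distributed], [-anterior]. /ɭ/ is [-nasal] while /ɳ/ is [+nasal]; /ɭ/ is [+lateral] while /ɳ/ is [-lateral], so the distinguishing features are [nasal], [lateral].

[nasal], [lateral]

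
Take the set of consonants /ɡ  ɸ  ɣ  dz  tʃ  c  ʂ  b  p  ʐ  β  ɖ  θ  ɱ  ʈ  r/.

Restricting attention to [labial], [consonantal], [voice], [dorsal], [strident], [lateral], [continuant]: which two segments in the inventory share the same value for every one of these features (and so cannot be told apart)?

/b/ (voiced bilabial stop) and /ɱ/ (labiodental nasal) are both [+labial], [+consonantal], [+voice], [-dorsal], [-strident], [-lateral], [-continuant], so none of the listed features separates them. (They do differ in [sonorant] and [nasal], which are not among the given features.) Every other pair in the inventory differs on at least one listed feature.

b, ɱ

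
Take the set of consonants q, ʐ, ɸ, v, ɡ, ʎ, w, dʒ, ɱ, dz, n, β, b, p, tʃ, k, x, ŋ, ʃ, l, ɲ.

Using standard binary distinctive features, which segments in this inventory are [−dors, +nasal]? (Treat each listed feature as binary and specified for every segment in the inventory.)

ɱ, n

Eliminate segments failing any feature: /q, ɡ, ʎ, w, k, x, ŋ, ɲ/ are [+dorsal]; /ʐ, ɸ, v, dʒ, dz, β, b, p, tʃ, ʃ, l/ are [−nasal]. The remaining /ɱ, n/ satisfy [−dorsal], [+nasal].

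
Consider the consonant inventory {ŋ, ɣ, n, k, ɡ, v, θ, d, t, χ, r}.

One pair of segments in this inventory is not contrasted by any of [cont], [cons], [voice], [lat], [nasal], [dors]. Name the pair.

Both /r/ and /v/ are [+continuant], [+consonantal], [+voice], [−lateral], [−nasal], [−dorsal]. Since the list omits [sonorant], [labial] and [coronal] — which do distinguish the alveolar trill from the voiced labiodental fricative — this pair collapses; all other pairs remain distinct.

r, v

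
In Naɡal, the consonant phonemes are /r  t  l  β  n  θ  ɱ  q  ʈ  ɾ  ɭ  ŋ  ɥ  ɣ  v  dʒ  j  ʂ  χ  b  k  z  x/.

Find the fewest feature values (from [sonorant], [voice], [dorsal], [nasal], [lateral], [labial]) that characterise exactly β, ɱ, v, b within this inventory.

[+labial, -dorsal]

The class [+labial], [-dorsal] has exactly /β, ɱ, v, b/ as its extension in this inventory. No smaller conjunction from the listed features achieves this: [-dorsal] alone would also admit /r, t, l, n, …/; [+labial] alone would also admit /ɥ/; and checking the remaining single features turns up none with this extension.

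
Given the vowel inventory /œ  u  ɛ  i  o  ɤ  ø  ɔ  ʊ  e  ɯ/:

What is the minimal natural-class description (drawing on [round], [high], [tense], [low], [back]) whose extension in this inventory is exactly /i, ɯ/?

[+high, -round]

The class [+high], [-round] has exactly /i, ɯ/ as its extension in this inventory. No smaller conjunction from the listed features achieves this: [-round] alone would also admit /ɛ, ɤ, e/; [+high] alone would also admit /u, ʊ/; and checking the remaining single features turns up none with this extension.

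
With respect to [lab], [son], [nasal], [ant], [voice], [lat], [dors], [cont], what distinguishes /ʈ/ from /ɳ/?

[sonorant], [voice], [nasal]

The two segments share [−labial], [−anterior], [−lateral], [−dorsal], [−continuant]. The only features from the list on which they differ: /ʈ/ is [−sonorant] while /ɳ/ is [+sonorant]; /ʈ/ is [−voice] while /ɳ/ is [+voice]; /ʈ/ is [−nasal] while /ɳ/ is [+nasal].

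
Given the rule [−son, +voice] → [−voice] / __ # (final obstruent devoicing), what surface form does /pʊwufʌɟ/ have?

[pʊwufʌc]

Only the final segment /ɟ/ is both word-final and matches the structural description. It is a voiced palatal stop, so [−son, +voice] holds; changing it to [−voice] with all other features held fixed yields /c/ (voiceless palatal stop). No other segment meets both the structural description and the environment, so the output is [pʊwufʌc].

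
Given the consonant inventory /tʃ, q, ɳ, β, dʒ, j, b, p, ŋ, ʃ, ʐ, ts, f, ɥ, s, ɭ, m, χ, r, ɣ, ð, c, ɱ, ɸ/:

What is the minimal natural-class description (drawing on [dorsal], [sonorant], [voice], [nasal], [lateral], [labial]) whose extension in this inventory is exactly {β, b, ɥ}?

[+voice, -nasal, +labial]

The class [+voice], [-nasal], [+labial] has exactly /β, b, ɥ/ as its extension in this inventory. No smaller conjunction from the listed features achieves this: [-nasal, +labial] alone would also admit /p, f, ɸ/; [+voice, +labial] alone would also admit /m, ɱ/; [+voice, -nasal] alone would also admit /dʒ, j, ʐ, ɭ, …/; and checking the remaining two-feature bundles turns up none with this extension.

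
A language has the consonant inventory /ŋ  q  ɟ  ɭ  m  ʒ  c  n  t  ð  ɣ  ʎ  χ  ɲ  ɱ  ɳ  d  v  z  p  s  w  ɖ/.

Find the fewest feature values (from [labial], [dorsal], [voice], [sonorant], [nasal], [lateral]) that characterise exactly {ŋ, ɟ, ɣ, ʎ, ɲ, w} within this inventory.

[+voice, +dorsal]

Every target segment is [+voice], [+dorsal]; each remaining inventory member fails at least one of these. Each conjunct is needed — [+dorsal] alone would also admit /q, c, χ/; [+voice] alone would also admit /ɭ, m, ʒ, n, …/ — and no other single listed feature has exactly this extension, so two is the minimum.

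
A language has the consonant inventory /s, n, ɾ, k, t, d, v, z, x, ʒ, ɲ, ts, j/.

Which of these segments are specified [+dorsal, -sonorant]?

Eliminate segments failing any feature: /s, n, ɾ, t, d, v, z, ʒ, ts/ are [-dorsal]; /ɲ, j/ are [+sonorant]. The remaining /k, x/ satisfy [+dorsal], [-sonorant].

k, x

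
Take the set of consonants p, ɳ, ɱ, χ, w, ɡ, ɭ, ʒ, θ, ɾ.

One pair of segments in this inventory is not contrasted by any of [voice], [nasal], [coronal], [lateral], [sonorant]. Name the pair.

χ, p

On the given features, /χ/ and /p/ have an identical profile: [−voice], [−nasal], [−coronal], [−lateral], [−sonorant]. No other two segments in the inventory coincide on all 5 features. (They do differ in [continuant], [labial] and [dorsal], which are not among the given features.)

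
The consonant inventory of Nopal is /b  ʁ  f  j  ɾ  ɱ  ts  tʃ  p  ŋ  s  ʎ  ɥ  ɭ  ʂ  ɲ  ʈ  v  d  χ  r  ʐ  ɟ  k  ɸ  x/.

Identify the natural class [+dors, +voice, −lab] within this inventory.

ʁ, j, ŋ, ʎ, ɲ, ɟ

Eliminate segments failing any feature: /b, f, ɾ, ɱ, ts, tʃ, p, s, ɭ, ʂ, ʈ, v, d, r, ʐ, ɸ/ are [−dorsal]; /ɥ/ is [+labial]; /χ, k, x/ are [−voice]. The remaining /ʁ, j, ŋ, ʎ, ɲ, ɟ/ satisfy [+dorsal], [+voice], [−labial].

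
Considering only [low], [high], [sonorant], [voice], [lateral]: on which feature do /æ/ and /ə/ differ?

/æ/ (low front unrounded vowel) and /ə/ (mid central vowel (schwa)) agree on [−high], [+sonorant], [+voice], [−lateral]. They differ on [low] (/æ/ [+], /ə/ [−]).

[low]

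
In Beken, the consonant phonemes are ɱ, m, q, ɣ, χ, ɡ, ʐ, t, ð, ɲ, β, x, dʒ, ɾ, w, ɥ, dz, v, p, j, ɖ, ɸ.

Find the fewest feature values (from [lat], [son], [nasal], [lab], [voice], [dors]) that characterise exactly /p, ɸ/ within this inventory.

[-voice, +lab]

Every target segment is [-voice], [+labial]; each remaining inventory member fails at least one of these. Each conjunct is needed — [+labial] alone would also admit /ɱ, m, β, w, …/; [-voice] alone would also admit /q, χ, t, x/ — and no other single listed feature has exactly this extension, so two is the minimum.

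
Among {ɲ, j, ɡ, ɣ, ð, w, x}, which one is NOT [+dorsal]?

ð

Every segment except /ð/ is [+dorsal]. /ð/ (voiced dental fricative) is [−dorsal], so it is the exception.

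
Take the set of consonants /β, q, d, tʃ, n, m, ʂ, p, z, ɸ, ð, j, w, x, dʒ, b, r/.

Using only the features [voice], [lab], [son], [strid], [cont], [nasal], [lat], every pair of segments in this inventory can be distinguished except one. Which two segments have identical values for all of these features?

r, j

/r/ (alveolar trill) and /j/ (palatal glide) are both [+voice], [−labial], [+sonorant], [−strident], [+continuant], [−nasal], [−lateral], so none of the listed features separates them. (They do differ in [dorsal], which is not among the given features.) Every other pair in the inventory differs on at least one listed feature.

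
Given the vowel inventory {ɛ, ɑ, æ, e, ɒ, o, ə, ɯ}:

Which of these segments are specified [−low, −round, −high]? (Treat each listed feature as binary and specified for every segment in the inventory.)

ɛ, e, ə

Eliminate segments failing any feature: /ɑ, æ, ɒ/ are [+low]; /o/ is [+round]; /ɯ/ is [+high]. The remaining /ɛ, e, ə/ satisfy [−low], [−round], [−high].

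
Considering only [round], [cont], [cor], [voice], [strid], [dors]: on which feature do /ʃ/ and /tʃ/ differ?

[continuant]

The two segments share [-round], [+coronal], [-voice], [+strident], [-dorsal]. The only feature from the list on which they differ: /ʃ/ is [+continuant] while /tʃ/ is [-continuant].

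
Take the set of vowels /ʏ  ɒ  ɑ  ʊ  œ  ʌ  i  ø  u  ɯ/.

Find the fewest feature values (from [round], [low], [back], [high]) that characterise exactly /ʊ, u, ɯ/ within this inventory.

[+high, +back]

Every target segment is [+high], [+back]; each remaining inventory member fails at least one of these. Each conjunct is needed — [+back] alone would also admit /ɒ, ɑ, ʌ/; [+high] alone would also admit /ʏ, i/ — and no other single listed feature has exactly this extension, so two is the minimum.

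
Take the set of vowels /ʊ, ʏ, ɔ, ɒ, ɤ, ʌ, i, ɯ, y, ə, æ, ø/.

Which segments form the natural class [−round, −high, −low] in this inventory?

Eliminate segments failing any feature: /ʊ, ʏ, ɔ, ɒ, y, ø/ are [+round]; /i, ɯ/ are [+high]; /æ/ is [+low]. The remaining /ɤ, ʌ, ə/ satisfy [−round], [−high], [−low].

ɤ, ʌ, ə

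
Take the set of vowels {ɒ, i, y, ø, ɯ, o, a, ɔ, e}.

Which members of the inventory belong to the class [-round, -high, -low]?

First, the [-round] segments are /i, ɯ, a, e/.
Then [-high] gives /a, e/.
Among these, [-low] leaves /e/.

e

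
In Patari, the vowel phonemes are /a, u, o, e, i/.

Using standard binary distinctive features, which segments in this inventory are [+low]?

The [+low] segments here are /a/; the remaining /u, o, e, i/ are [−low].

a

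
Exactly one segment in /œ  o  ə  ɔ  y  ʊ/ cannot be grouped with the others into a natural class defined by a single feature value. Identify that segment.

ə

The remaining segments after removing /ə/ share [+round]; /ə/ (mid central vowel (schwa)) is [−round]. For every other candidate removal, the leftover set fails to share any single feature value that the removed segment lacks.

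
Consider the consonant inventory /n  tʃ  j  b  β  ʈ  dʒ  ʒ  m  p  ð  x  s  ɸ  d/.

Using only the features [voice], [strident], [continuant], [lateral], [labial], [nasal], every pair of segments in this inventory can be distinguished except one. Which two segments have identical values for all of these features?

On the given features, /ð/ and /j/ have an identical profile: [+voice], [-strident], [+continuant], [-lateral], [-labial], [-nasal]. No other two segments in the inventory coincide on all 6 features. (They do differ in [sonorant] and [dorsal], which are not among the given features.)

ð, j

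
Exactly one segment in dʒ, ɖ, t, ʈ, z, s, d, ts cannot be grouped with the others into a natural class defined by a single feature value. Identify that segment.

The remaining segments after removing /dʒ/ share [-distributed]; /dʒ/ (voiced postalveolar affricate) is [+distributed]. For every other candidate removal, the leftover set fails to share any single feature value that the removed segment lacks.

dʒ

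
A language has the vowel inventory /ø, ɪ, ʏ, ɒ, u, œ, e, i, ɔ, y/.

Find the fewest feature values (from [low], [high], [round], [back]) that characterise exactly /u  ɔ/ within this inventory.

/u, ɔ/ are all [-low], [+back], and no other segment in the inventory matches both values. Dropping any one of them over-generates: [+back] alone would also admit /ɒ/; [-low] alone would also admit /ø, ɪ, ʏ, œ, …/. No other single listed feature picks out exactly this set either, so fewer than two features will not do.

[-low, +back]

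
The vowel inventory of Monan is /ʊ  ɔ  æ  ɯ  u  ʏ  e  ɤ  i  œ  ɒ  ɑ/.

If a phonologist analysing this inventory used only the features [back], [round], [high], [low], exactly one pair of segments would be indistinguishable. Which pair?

ʊ, u

Both /ʊ/ and /u/ are [+back], [+round], [+high], [−low]. Since the list omits [tense] — which does distinguish the high back rounded lax vowel from the high back rounded tense vowel — this pair collapses; all other pairs remain distinct.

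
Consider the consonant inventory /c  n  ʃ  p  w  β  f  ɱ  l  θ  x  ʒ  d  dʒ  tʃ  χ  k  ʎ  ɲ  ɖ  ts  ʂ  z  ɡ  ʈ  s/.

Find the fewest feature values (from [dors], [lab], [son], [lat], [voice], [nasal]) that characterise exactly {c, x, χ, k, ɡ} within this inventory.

The class [-sonorant], [+dorsal] has exactly /c, x, χ, k, ɡ/ as its extension in this inventory. No smaller conjunction from the listed features achieves this: [+dorsal] alone would also admit /w, ʎ, ɲ/; [-sonorant] alone would also admit /ʃ, p, β, f, …/; and checking the remaining single features turns up none with this extension.

[-son, +dors]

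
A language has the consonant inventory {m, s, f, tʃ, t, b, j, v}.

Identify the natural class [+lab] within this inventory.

The feature [labial] marks segments articulated with one or both lips. In this inventory /m, f, b, v/ have that property, so they are [+labial]; /s, tʃ, t, j/ are [-labial].

m, f, b, v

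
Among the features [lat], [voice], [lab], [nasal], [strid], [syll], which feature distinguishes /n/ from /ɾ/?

/n/ (alveolar nasal) and /ɾ/ (alveolar tap) agree on [−lateral], [+voice], [−labial], [−strident], [−syllabic]. They differ on [nasal] (/n/ [+], /ɾ/ [−]).

[nasal]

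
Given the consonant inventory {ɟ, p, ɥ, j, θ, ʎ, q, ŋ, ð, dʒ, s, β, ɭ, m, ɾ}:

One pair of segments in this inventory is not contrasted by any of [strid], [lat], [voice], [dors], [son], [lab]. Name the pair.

/j/ (palatal glide) and /ŋ/ (velar nasal) are both [−strident], [−lateral], [+voice], [+dorsal], [+sonorant], [−labial], so none of the listed features separates them. (They do differ in [nasal], [continuant] and [back], which are not among the given features.) Every other pair in the inventory differs on at least one listed feature.

j, ŋ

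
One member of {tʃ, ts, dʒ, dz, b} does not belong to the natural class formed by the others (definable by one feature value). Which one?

b

The remaining segments after removing /b/ share [+delayed release]; /b/ (voiced bilabial stop) is [−delayed release]. For every other candidate removal, the leftover set fails to share any single feature value that the removed segment lacks.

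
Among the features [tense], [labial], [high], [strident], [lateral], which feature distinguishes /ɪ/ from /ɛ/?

[high]

The two segments share [−tense], [−labial], [−strident], [−lateral]. The only feature from the list on which they differ: /ɪ/ is [+high] while /ɛ/ is [−high].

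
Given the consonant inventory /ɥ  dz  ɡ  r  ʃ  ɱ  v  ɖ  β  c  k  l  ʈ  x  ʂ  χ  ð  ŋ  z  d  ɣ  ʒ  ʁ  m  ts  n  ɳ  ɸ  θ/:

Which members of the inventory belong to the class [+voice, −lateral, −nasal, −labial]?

Checking each segment against [+voice], [−lateral], [−nasal], [−labial]: /dz/ (voiced alveolar affricate), /ɡ/ (voiced velar stop), /r/ (alveolar trill), /ɖ/ (voiced retroflex stop), /ð/ (voiced dental fricative), /z/ (voiced alveolar fricative), among others, satisfy every feature; every other segment in the inventory fails at least one.

dz, ɡ, r, ɖ, ð, z, d, ɣ, ʒ, ʁ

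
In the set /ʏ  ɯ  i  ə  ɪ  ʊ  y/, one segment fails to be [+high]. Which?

ə

/ə/ is the mid central vowel (schwa), which is [-high]; the rest — /ʏ, ɪ, ʊ, y, i, ɯ/ — are [+high].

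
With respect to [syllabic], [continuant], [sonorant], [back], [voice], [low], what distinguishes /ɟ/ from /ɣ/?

[continuant], [back]

/ɟ/ is the voiced palatal stop and /ɣ/ is the voiced velar fricative. Both are [−syllabic], [−sonorant], [+voice], [−low]. /ɟ/ is [−continuant] while /ɣ/ is [+continuant]; /ɟ/ is [−back] while /ɣ/ is [+back], so the distinguishing features are [continuant], [back].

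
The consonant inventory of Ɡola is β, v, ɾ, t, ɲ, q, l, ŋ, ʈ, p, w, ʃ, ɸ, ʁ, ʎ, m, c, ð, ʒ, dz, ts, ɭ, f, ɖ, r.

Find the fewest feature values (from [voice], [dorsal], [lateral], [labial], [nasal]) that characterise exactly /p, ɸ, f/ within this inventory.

/p, ɸ, f/ are all [-voice], [+labial], and no other segment in the inventory matches both values. Dropping any one of them over-generates: [+labial] alone would also admit /β, v, w, m/; [-voice] alone would also admit /t, q, ʈ, ʃ, …/. No other single listed feature picks out exactly this set either, so fewer than two features will not do.

[-voice, +labial]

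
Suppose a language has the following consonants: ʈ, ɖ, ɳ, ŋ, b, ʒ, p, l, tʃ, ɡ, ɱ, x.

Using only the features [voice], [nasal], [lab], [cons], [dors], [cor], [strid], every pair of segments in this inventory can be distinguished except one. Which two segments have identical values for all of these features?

On the given features, /l/ and /ɖ/ have an identical profile: [+voice], [−nasal], [−labial], [+consonantal], [−dorsal], [+coronal], [−strident]. No other two segments in the inventory coincide on all 7 features. (They do differ in [sonorant], [lateral] and [anterior], which are not among the given features.)

l, ɖ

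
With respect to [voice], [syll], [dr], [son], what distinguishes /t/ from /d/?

/t/ is the voiceless alveolar stop and /d/ is the voiced alveolar stop. Both are [-syllabic], [-delayed release], [-sonorant]. /t/ is [-voice] while /d/ is [+voice], so the distinguishing feature is [voice].

[voice]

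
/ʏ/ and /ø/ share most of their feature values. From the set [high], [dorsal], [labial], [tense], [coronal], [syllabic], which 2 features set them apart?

The two segments share [+dorsal], [+labial], [−coronal], [+syllabic]. The only features from the list on which they differ: /ʏ/ is [+high] while /ø/ is [−high]; /ʏ/ is [−tense] while /ø/ is [+tense].

[high], [tense]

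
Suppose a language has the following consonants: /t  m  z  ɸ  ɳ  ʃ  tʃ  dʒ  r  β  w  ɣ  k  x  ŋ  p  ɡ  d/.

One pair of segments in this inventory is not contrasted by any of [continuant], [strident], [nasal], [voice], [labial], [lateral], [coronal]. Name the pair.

β, w

Both /β/ and /w/ are [+continuant], [−strident], [−nasal], [+voice], [+labial], [−lateral], [−coronal]. Since the list omits [sonorant], [round] and [dorsal] — which do distinguish the voiced bilabial fricative from the labial-velar glide — this pair collapses; all other pairs remain distinct.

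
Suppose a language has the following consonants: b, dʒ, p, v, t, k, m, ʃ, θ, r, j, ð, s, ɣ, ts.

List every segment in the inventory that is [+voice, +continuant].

Eliminate segments failing any feature: /b, dʒ, m/ are [-continuant]; /p, t, k, ʃ, θ, s, ts/ are [-voice]. The remaining /v, r, j, ð, ɣ/ satisfy [+voice], [+continuant].

v, r, j, ð, ɣ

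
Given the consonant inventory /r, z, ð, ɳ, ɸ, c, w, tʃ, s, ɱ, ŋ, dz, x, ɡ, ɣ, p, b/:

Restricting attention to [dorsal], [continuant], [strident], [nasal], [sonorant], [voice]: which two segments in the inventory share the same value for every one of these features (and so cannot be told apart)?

On the given features, /ɱ/ and /ɳ/ have an identical profile: [−dorsal], [−continuant], [−strident], [+nasal], [+sonorant], [+voice]. No other two segments in the inventory coincide on all 6 features. (They do differ in [labial] and [coronal], which are not among the given features.)

ɱ, ɳ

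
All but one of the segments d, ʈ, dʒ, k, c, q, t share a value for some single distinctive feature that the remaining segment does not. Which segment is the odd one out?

[delayed release] (equivalently [strident]) groups all but one: /c, k, d, t, q, ʈ/ share [−delayed release] while /dʒ/ (voiced postalveolar affricate) alone is [+delayed release]. Removing any other segment would not leave a single-feature class that excludes it.

dʒ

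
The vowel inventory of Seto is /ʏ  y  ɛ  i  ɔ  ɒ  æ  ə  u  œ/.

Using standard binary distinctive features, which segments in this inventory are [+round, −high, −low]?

The [+round] segments are /ʏ, y, ɔ, ɒ, u, œ/.
Within that set, [−high] gives /ɔ, ɒ, œ/.
Intersecting with [−low] leaves /ɔ, œ/.

ɔ, œ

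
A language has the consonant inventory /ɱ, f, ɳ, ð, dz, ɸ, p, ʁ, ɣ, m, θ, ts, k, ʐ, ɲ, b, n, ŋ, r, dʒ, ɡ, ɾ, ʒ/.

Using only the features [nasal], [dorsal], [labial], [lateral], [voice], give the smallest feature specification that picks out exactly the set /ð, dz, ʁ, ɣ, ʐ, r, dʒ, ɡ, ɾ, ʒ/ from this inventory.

Every target segment is [+voice], [-nasal], [-labial]; each remaining inventory member fails at least one of these. Each conjunct is needed — [-nasal, -labial] alone would also admit /θ, ts, k/; [+voice, -labial] alone would also admit /ɳ, ɲ, n, ŋ/; [+voice, -nasal] alone would also admit /b/ — and no other combination of two listed features has exactly this extension, so three is the minimum.

[+voice, -nasal, -labial]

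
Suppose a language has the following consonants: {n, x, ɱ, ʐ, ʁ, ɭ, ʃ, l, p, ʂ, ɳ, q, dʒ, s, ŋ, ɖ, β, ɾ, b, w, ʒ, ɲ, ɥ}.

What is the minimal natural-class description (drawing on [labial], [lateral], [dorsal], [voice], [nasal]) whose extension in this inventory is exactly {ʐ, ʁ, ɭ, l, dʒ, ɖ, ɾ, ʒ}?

[+voice, −nasal, −labial]

/ʐ, ʁ, ɭ, l, dʒ, ɖ, ɾ, ʒ/ are all [+voice], [−nasal], [−labial], and no other segment in the inventory matches all three values. Dropping any one of them over-generates: [−nasal, −labial] alone would also admit /x, ʃ, ʂ, q, …/; [+voice, −labial] alone would also admit /n, ɳ, ŋ, ɲ/; [+voice, −nasal] alone would also admit /β, b, w, ɥ/. No other combination of two listed features picks out exactly this set either, so fewer than three features will not do.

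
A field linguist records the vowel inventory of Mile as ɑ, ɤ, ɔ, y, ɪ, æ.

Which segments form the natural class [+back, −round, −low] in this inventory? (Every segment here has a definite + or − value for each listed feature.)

The [+back] segments are /ɑ, ɤ, ɔ/.
Among these, [−round] gives /ɑ, ɤ/.
Within that set, [−low] leaves /ɤ/.

ɤ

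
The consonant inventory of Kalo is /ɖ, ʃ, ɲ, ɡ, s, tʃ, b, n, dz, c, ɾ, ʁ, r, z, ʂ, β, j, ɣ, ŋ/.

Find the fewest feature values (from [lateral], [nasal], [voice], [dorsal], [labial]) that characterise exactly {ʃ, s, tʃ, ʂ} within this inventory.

[−voice, −dorsal]

Every target segment is [−voice], [−dorsal]; each remaining inventory member fails at least one of these. Each conjunct is needed — [−dorsal] alone would also admit /ɖ, b, n, dz, …/; [−voice] alone would also admit /c/ — and no other single listed feature has exactly this extension, so two is the minimum.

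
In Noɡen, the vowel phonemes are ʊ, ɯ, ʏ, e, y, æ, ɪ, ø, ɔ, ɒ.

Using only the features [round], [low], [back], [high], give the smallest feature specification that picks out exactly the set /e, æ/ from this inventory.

[−high, −round]

Every target segment is [−high], [−round]; each remaining inventory member fails at least one of these. Each conjunct is needed — [−round] alone would also admit /ɯ, ɪ/; [−high] alone would also admit /ø, ɔ, ɒ/ — and no other single listed feature has exactly this extension, so two is the minimum.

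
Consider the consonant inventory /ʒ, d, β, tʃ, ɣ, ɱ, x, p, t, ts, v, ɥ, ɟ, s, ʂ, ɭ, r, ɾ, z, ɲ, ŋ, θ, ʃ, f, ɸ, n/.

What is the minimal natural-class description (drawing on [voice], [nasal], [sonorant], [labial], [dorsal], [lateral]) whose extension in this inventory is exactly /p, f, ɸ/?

[−voice, +labial]

Every target segment is [−voice], [+labial]; each remaining inventory member fails at least one of these. Each conjunct is needed — [+labial] alone would also admit /β, ɱ, v, ɥ/; [−voice] alone would also admit /tʃ, x, t, ts, …/ — and no other single listed feature has exactly this extension, so two is the minimum.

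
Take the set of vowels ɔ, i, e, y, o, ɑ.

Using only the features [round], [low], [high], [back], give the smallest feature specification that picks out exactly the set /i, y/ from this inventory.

[+high]

Every target segment is [+high] and no other inventory member is, so one feature is enough.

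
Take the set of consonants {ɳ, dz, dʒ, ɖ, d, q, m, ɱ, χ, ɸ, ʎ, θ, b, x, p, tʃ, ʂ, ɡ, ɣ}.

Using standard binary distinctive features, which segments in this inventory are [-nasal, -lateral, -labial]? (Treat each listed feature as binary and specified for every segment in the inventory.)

dz, dʒ, ɖ, d, q, χ, θ, x, tʃ, ʂ, ɡ, ɣ

Among the inventory, the [-nasal] segments are /dz, dʒ, ɖ, d, q, χ, ɸ, ʎ, θ, b, x, p, tʃ, ʂ, ɡ, ɣ/.
Among these, [-lateral] gives /dz, dʒ, ɖ, d, q, χ, ɸ, θ, b, x, p, tʃ, ʂ, ɡ, ɣ/.
Then [-labial] leaves /dz, dʒ, ɖ, d, q, χ, θ, x, tʃ, ʂ, ɡ, ɣ/.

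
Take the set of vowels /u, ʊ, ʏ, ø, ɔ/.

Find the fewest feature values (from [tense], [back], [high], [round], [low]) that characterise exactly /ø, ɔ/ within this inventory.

[−high]

/ø, ɔ/ are exactly the [−high] segments in the inventory, so a single feature suffices.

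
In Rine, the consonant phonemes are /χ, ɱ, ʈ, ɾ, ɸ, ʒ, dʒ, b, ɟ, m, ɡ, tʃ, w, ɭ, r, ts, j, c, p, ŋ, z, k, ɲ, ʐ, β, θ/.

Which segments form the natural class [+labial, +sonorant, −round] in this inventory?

ɱ, m

Eliminate segments failing any feature: /χ, ʈ, ɾ, ʒ, dʒ, ɟ, ɡ, tʃ, ɭ, r, ts, j, c, ŋ, z, k, ɲ, ʐ, θ/ are [−labial]; /ɸ, b, p, β/ are [−sonorant]; /w/ is [+round]. The remaining /ɱ, m/ satisfy [+labial], [+sonorant], [−round].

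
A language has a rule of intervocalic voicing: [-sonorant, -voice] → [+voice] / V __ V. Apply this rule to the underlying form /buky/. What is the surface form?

/k/ satisfies [-sonorant, -voice] and sits in V __ V. The [+voice] counterpart of the voiceless velar stop is /ɡ/. Other segments in /buky/ either fail the structural description or are not in the environment, so the surface form is [buɡy].

[buɡy]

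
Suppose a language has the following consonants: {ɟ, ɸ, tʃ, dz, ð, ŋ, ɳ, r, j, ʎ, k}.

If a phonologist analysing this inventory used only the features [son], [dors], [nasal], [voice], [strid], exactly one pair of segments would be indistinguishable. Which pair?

On the given features, /j/ and /ʎ/ have an identical profile: [+sonorant], [+dorsal], [−nasal], [+voice], [−strident]. No other two segments in the inventory coincide on all 5 features. (They do differ in [lateral], which is not among the given features.)

j, ʎ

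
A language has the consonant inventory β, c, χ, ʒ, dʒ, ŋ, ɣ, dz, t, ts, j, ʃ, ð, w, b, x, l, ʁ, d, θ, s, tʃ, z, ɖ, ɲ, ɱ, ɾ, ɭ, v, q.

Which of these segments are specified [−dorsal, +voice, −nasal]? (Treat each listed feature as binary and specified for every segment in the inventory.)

First, the [−dorsal] segments are /β, ʒ, dʒ, dz, t, ts, ʃ, ð, b, l, d, θ, s, tʃ, z, ɖ, ɱ, ɾ, ɭ, v/.
Intersecting with [+voice] gives /β, ʒ, dʒ, dz, ð, b, l, d, z, ɖ, ɱ, ɾ, ɭ, v/.
Of those, [−nasal] leaves /β, ʒ, dʒ, dz, ð, b, l, d, z, ɖ, ɾ, ɭ, v/.

β, ʒ, dʒ, dz, ð, b, l, d, z, ɖ, ɾ, ɭ, v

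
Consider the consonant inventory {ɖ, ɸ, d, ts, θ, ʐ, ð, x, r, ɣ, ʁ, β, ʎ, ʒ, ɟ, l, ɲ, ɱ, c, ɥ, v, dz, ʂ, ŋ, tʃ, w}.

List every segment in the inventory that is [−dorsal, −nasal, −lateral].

ɖ, ɸ, d, ts, θ, ʐ, ð, r, β, ʒ, v, dz, ʂ, tʃ

Checking each segment against [−dorsal], [−nasal], [−lateral]: /ɖ/ (voiced retroflex stop), /ɸ/ (voiceless bilabial fricative), /d/ (voiced alveolar stop), /ts/ (voiceless alveolar affricate), /θ/ (voiceless dental fricative), /ʐ/ (voiced retroflex fricative), among others, satisfy every feature; every other segment in the inventory fails at least one.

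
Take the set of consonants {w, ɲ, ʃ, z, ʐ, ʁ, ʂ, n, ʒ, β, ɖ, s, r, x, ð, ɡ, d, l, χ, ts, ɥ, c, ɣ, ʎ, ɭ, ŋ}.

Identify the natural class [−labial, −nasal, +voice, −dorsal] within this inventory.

z, ʐ, ʒ, ɖ, r, ð, d, l, ɭ

Eliminate segments failing any feature: /w, β, ɥ/ are [+labial]; /ɲ, n, ŋ/ are [+nasal]; /ʃ, ʂ, s, x, χ, ts, c/ are [−voice]; /ʁ, ɡ, ɣ, ʎ/ are [+dorsal]. The remaining /z, ʐ, ʒ, ɖ, r, ð, d, l, ɭ/ satisfy [−labial], [−nasal], [+voice], [−dorsal].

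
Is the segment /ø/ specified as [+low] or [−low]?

/ø/ is the mid front rounded tense vowel, hence [−low].

[−low]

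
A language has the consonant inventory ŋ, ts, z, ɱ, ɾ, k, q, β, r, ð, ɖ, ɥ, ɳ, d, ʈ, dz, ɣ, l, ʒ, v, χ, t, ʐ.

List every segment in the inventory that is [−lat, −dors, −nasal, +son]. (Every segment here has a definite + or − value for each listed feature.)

Checking each segment against [−lateral], [−dorsal], [−nasal], [+sonorant]: /ɾ/ (alveolar tap), /r/ (alveolar trill) satisfy every feature; every other segment in the inventory fails at least one.

ɾ, r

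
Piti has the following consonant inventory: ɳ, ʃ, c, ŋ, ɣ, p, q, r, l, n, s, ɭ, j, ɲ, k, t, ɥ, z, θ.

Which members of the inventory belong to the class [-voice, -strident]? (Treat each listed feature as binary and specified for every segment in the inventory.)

Checking each segment against [-voice], [-strident]: /c/ (voiceless palatal stop), /p/ (voiceless bilabial stop), /q/ (voiceless uvular stop), /k/ (voiceless velar stop), /t/ (voiceless alveolar stop), /θ/ (voiceless dental fricative) satisfy every feature; every other segment in the inventory fails at least one.

c, p, q, k, t, θ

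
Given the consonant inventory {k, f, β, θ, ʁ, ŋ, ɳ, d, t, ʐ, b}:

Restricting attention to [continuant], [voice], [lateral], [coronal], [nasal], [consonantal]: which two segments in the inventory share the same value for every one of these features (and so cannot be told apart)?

/ʁ/ (voiced uvular fricative) and /β/ (voiced bilabial fricative) are both [+continuant], [+voice], [−lateral], [−coronal], [−nasal], [+consonantal], so none of the listed features separates them. (They do differ in [labial] and [dorsal], which are not among the given features.) Every other pair in the inventory differs on at least one listed feature.

ʁ, β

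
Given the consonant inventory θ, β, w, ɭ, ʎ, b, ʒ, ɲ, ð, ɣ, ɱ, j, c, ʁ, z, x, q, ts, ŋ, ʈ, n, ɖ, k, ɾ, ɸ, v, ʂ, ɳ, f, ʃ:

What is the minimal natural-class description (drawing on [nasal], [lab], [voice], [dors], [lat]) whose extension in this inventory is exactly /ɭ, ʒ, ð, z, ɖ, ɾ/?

[+voice, -nasal, -lab, -dors]

The class [+voice], [-nasal], [-labial], [-dorsal] has exactly /ɭ, ʒ, ð, z, ɖ, ɾ/ as its extension in this inventory. No smaller conjunction from the listed features achieves this: [-nasal, -labial, -dorsal] alone would also admit /θ, ts, ʈ, ʂ, …/; [+voice, -labial, -dorsal] alone would also admit /n, ɳ/; [+voice, -nasal, -dorsal] alone would also admit /β, b, v/; [+voice, -nasal, -labial] alone would also admit /ʎ, ɣ, j, ʁ/; and checking the remaining three-feature bundles turns up none with this extension.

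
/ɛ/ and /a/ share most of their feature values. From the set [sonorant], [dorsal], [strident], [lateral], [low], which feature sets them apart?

[low]

/ɛ/ (mid front unrounded lax vowel) and /a/ (low unrounded vowel) agree on [+sonorant], [+dorsal], [-strident], [-lateral]. They differ on [low] (/ɛ/ [-], /a/ [+]).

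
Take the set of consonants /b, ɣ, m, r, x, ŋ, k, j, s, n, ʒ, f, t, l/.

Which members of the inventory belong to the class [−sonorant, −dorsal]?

The [−sonorant] segments are /b, ɣ, x, k, s, ʒ, f, t/.
Within that set, [−dorsal] leaves /b, s, ʒ, f, t/.

b, s, ʒ, f, t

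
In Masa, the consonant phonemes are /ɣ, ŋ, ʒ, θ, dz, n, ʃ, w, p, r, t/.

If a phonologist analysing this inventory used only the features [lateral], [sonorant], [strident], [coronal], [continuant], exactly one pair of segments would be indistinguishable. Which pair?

ʃ, ʒ

Both /ʃ/ and /ʒ/ are [−lateral], [−sonorant], [+strident], [+coronal], [+continuant]. Since the list omits [voice] — which does distinguish the voiceless postalveolar fricative from the voiced postalveolar fricative — this pair collapses; all other pairs remain distinct.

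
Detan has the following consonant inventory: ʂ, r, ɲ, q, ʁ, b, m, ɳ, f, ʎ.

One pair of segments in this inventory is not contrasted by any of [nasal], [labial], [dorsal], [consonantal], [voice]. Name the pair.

ʁ, ʎ

Both /ʁ/ and /ʎ/ are [-nasal], [-labial], [+dorsal], [+consonantal], [+voice]. Since the list omits [lateral], [high] and [back] — which do distinguish the voiced uvular fricative from the palatal lateral approximant — this pair collapses; all other pairs remain distinct.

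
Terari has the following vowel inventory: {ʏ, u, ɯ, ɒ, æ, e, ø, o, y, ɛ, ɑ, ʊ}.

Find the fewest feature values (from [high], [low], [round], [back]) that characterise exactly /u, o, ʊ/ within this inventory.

[-low, +back, +round]

The class [-low], [+back], [+round] has exactly /u, o, ʊ/ as its extension in this inventory. No smaller conjunction from the listed features achieves this: [+back, +round] alone would also admit /ɒ/; [-low, +round] alone would also admit /ʏ, ø, y/; [-low, +back] alone would also admit /ɯ/; and checking the remaining two-feature bundles turns up none with this extension.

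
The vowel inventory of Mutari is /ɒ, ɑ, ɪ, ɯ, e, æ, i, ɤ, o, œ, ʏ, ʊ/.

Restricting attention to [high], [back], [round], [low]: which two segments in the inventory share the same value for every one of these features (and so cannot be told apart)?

/i/ (high front unrounded tense vowel) and /ɪ/ (high front unrounded lax vowel) are both [+high], [−back], [−round], [−low], so none of the listed features separates them. (They do differ in [tense], which is not among the given features.) Every other pair in the inventory differs on at least one listed feature.

i, ɪ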